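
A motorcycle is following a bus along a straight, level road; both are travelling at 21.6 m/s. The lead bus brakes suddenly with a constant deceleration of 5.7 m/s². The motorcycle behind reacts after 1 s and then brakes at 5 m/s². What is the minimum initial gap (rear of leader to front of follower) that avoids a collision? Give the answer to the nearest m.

Leader travels v²/(2a_L) = 466.560 / 11.400 = 40.926 m before stopping.
Follower covers v·t_r = 21.6000 × 1 = 21.600 m while reacting, then v²/(2a_F) = 466.560 / 10.000 = 46.656 m while braking, for a total of 21.600 + 46.656 = 68.256 m.
Since a_F ≤ a_L and the follower starts braking later, the follower is never slower than the leader, so the closest approach is when both have stopped.
Minimum gap = 68.256 − 40.926 = 27.330 m.

Minimum gap ≈ 27 m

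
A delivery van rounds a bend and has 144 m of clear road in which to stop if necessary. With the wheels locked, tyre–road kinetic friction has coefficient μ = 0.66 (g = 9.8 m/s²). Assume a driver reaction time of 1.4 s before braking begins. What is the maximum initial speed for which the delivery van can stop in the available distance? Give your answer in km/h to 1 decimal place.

Maximum speed ≈ 126.2 km/h

a = μg = 0.66 × 9.8 = 6.468 m/s².
Stopping distance: v·t_r + v²/(2a) = 144 with t_r = 1.4 s and a = 6.468 m/s².
So v² + 18.110 v − 1862.78 = 0.
Positive root: v = −a·t_r + √((a·t_r)² + 2a·d) = −9.055 + √(81.993 + 1862.78) = 35.0446 m/s.
35.0446 m/s × 3.6 = 126.161 km/h.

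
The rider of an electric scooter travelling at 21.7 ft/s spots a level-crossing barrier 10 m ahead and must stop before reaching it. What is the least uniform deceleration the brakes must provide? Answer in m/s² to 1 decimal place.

Required deceleration ≈ 2.2 m/s²

21.7 ft/s × 0.3048 = 6.6142 m/s.
v² = 2a·d ⇒ a = v²/(2d) = 6.6142² / (2 × 10.000) = 43.748 / 20.000 = 2.1874 m/s².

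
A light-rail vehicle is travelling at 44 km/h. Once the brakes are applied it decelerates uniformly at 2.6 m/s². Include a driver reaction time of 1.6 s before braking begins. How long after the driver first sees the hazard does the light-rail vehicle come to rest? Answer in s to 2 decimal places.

Total time ≈ 6.30 s

44 km/h ÷ 3.6 = 12.2222 m/s.
Braking time = v/a = 12.2222 / 2.600 = 4.701 s.
Total = 1.6 + 4.701 = 6.301 s.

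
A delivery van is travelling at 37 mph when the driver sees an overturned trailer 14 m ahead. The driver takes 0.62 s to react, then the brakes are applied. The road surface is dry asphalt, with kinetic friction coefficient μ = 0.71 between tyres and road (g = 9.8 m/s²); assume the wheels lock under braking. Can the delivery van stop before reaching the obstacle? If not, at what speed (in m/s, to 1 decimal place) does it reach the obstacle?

No — it strikes the obstacle at 14.9 m/s

37 mph × 0.44704 = 16.5405 m/s.
a = μg = 0.71 × 9.8 = 6.958 m/s².
Reaction distance = 16.5405 × 0.62 = 10.255 m.
Braking distance needed to stop: v²/(2a) = 273.588 / 13.916 = 19.660 m, so total needed = 10.255 + 19.660 = 29.915 m > 14 m — it cannot stop.
Distance remaining when braking begins: 14 − 10.255 = 3.745 m.
v² = v₀² − 2a·d = 273.588 − 2 × 6.958 × 3.745 = 221.473 m²/s².
v = √221.473 = 14.882 m/s.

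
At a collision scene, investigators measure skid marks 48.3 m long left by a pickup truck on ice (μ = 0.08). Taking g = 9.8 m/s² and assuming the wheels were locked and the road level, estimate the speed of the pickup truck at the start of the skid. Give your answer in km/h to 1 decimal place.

Initial speed ≈ 31.3 km/h

Deceleration a = μg = 0.08 × 9.8 = 0.784 m/s².
v = √(2a·d) = √(2 × 0.784 × 48.3) = √75.734 = 8.7025 m/s.
= 8.7025 × 3.6 = 31.329 km/h.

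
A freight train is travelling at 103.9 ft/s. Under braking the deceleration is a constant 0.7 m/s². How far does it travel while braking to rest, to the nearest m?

Braking distance ≈ 716 m

103.9 ft/s × 0.3048 = 31.6687 m/s.
Braking distance = v²/(2a) = 31.6687² / (2 × 0.700) = 1002.907 / 1.400 = 716.362 m.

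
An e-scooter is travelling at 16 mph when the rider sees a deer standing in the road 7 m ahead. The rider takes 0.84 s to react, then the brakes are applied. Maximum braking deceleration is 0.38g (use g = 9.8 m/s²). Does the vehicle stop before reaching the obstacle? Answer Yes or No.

No

16 mph × 0.44704 = 7.1526 m/s.
a = 0.38 × 9.8 = 3.724 m/s².
Reaction distance = 7.1526 × 0.84 = 6.008 m.
Braking distance = v²/(2a) = 51.160 / 7.448 = 6.869 m.
Total stopping distance = 6.008 + 6.869 = 12.877 m, vs 7 m available — it cannot stop in time and overshoots by 12.877 − 7 = 5.877 m.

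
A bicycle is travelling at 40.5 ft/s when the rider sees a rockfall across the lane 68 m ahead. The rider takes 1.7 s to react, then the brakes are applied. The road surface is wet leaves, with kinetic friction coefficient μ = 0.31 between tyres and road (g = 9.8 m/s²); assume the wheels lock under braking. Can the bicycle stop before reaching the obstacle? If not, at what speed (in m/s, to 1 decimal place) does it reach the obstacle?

Yes — it stops about 21.9 m short of the obstacle, so it never reaches it

40.5 ft/s × 0.3048 = 12.3444 m/s.
a = μg = 0.31 × 9.8 = 3.038 m/s².
Reaction distance = 12.3444 × 1.7 = 20.985 m.
Braking distance = v²/(2a) = 152.384 / 6.076 = 25.080 m.
Total stopping distance = 20.985 + 25.080 = 46.065 m, vs 68 m available — it stops with 68 − 46.065 = 21.935 m to spare.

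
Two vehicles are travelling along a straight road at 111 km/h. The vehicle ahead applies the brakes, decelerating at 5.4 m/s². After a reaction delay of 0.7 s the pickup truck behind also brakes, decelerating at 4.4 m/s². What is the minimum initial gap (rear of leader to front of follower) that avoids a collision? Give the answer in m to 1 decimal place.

111 km/h ÷ 3.6 = 30.8333 m/s.
Leader travels v²/(2a_L) = 950.692 / 10.800 = 88.027 m before stopping.
Follower covers v·t_r = 30.8333 × 0.7 = 21.583 m while reacting, then v²/(2a_F) = 950.692 / 8.800 = 108.033 m while braking, for a total of 21.583 + 108.033 = 129.616 m.
Since a_F ≤ a_L and the follower starts braking later, the follower is never slower than the leader, so the closest approach is when both have stopped.
Minimum gap = 129.616 − 88.027 = 41.589 m.

Minimum gap ≈ 41.6 m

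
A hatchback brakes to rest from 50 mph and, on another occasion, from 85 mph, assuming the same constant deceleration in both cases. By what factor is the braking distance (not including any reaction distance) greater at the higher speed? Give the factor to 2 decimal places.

Braking distance d = v²/(2a), so with a fixed, d ∝ v².
Factor = (85/50)² = 1.7000² = 2.8900.

Factor ≈ 2.89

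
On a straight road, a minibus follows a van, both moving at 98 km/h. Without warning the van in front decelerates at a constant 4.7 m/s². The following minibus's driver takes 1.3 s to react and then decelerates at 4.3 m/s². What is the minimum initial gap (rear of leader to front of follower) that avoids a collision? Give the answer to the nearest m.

98 km/h ÷ 3.6 = 27.2222 m/s.
Leader travels v²/(2a_L) = 741.048 / 9.400 = 78.835 m before stopping.
Follower covers v·t_r = 27.2222 × 1.3 = 35.389 m while reacting, then v²/(2a_F) = 741.048 / 8.600 = 86.168 m while braking, for a total of 35.389 + 86.168 = 121.557 m.
Since a_F ≤ a_L and the follower starts braking later, the follower is never slower than the leader, so the closest approach is when both have stopped.
Minimum gap = 121.557 − 78.835 = 42.722 m.

Minimum gap ≈ 43 m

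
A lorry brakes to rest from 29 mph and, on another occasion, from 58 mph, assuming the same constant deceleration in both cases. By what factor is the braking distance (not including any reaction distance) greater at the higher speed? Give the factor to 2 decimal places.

Braking distance d = v²/(2a), so with a fixed, d ∝ v².
Factor = (58/29)² = 2.0000² = 4.0000.

Factor ≈ 4.00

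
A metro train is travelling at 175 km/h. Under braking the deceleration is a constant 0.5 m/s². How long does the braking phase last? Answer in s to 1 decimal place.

Braking time ≈ 97.2 s

175 km/h ÷ 3.6 = 48.6111 m/s.
Braking time = v/a = 48.6111 / 0.500 = 97.222 s.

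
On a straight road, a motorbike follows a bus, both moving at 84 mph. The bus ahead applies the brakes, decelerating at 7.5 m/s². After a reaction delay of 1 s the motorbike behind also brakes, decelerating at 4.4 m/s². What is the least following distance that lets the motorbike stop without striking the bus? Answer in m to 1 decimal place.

Minimum gap ≈ 103.8 m

84 mph × 0.44704 = 37.5514 m/s.
Leader travels v²/(2a_L) = 1410.108 / 15.000 = 94.007 m before stopping.
Follower covers v·t_r = 37.5514 × 1 = 37.551 m while reacting, then v²/(2a_F) = 1410.108 / 8.800 = 160.240 m while braking, for a total of 37.551 + 160.240 = 197.791 m.
Since a_F ≤ a_L and the follower starts braking later, the follower is never slower than the leader, so the closest approach is when both have stopped.
Minimum gap = 197.791 − 94.007 = 103.784 m.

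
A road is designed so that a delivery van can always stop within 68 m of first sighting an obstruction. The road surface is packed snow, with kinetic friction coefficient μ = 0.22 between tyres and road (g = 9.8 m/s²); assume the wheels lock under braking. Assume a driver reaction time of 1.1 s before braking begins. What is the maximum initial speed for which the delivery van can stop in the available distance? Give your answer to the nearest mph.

Maximum speed ≈ 33 mph

a = μg = 0.22 × 9.8 = 2.156 m/s².
Stopping distance: v·t_r + v²/(2a) = 68 with t_r = 1.1 s and a = 2.156 m/s².
So v² + 4.743 v − 293.22 = 0.
Positive root: v = −a·t_r + √((a·t_r)² + 2a·d) = −2.372 + √(5.626 + 293.22) = 14.9152 m/s.
14.9152 m/s ÷ 0.44704 = 33.364 mph.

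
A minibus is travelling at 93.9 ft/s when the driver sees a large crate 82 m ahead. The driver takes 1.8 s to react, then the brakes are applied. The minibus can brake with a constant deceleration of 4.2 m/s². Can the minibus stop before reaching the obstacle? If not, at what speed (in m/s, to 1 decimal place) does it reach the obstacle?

93.9 ft/s × 0.3048 = 28.6207 m/s.
Reaction distance = 28.6207 × 1.8 = 51.517 m.
Braking distance needed to stop: v²/(2a) = 819.144 / 8.400 = 97.517 m, so total needed = 51.517 + 97.517 = 149.034 m > 82 m — it cannot stop.
Distance remaining when braking begins: 82 − 51.517 = 30.483 m.
v² = v₀² − 2a·d = 819.144 − 2 × 4.200 × 30.483 = 563.087 m²/s².
v = √563.087 = 23.729 m/s.

No — it strikes the obstacle at 23.7 m/s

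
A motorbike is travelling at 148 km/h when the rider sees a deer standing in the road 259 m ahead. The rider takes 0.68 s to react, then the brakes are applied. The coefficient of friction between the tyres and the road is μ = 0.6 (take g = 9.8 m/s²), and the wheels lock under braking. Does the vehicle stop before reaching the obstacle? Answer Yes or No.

148 km/h ÷ 3.6 = 41.1111 m/s.
a = μg = 0.6 × 9.8 = 5.880 m/s².
Reaction distance = 41.1111 × 0.68 = 27.956 m.
Braking distance = v²/(2a) = 1690.123 / 11.760 = 143.718 m.
Total stopping distance = 27.956 + 143.718 = 171.674 m, vs 259 m available — it stops with 259 − 171.674 = 87.326 m to spare.

Yes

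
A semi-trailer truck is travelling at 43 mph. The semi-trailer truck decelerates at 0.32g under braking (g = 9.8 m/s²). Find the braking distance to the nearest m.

Braking distance ≈ 59 m

43 mph × 0.44704 = 19.2227 m/s.
a = 0.32 × 9.8 = 3.136 m/s².
Braking distance = v²/(2a) = 19.2227² / (2 × 3.136) = 369.512 / 6.272 = 58.915 m.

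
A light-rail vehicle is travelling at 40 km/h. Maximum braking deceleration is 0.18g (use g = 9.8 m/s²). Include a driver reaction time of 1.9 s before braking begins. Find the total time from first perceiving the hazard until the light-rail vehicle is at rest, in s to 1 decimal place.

Total time ≈ 8.2 s

40 km/h ÷ 3.6 = 11.1111 m/s.
a = 0.18 × 9.8 = 1.764 m/s².
Braking time = v/a = 11.1111 / 1.764 = 6.299 s.
Total = 1.9 + 6.299 = 8.199 s.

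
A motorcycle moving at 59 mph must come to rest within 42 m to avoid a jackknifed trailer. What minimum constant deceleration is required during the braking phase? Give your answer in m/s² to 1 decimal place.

Required deceleration ≈ 8.3 m/s²

59 mph × 0.44704 = 26.3754 m/s.
v² = 2a·d ⇒ a = v²/(2d) = 26.3754² / (2 × 42.000) = 695.662 / 84.000 = 8.2817 m/s².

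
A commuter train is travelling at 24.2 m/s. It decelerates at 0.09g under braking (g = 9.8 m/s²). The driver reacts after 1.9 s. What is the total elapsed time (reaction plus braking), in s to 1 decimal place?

Total time ≈ 29.3 s

a = 0.09 × 9.8 = 0.882 m/s².
Braking time = v/a = 24.2000 / 0.882 = 27.438 s.
Total = 1.9 + 27.438 = 29.338 s.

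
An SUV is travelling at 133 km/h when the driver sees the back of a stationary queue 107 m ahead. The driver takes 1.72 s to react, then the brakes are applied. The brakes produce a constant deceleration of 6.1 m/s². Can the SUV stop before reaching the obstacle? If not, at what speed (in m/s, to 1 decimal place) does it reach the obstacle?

No — it strikes the obstacle at 28.9 m/s

133 km/h ÷ 3.6 = 36.9444 m/s.
Reaction distance = 36.9444 × 1.72 = 63.544 m.
Braking distance needed to stop: v²/(2a) = 1364.889 / 12.200 = 111.876 m, so total needed = 63.544 + 111.876 = 175.420 m > 107 m — it cannot stop.
Distance remaining when braking begins: 107 − 63.544 = 43.456 m.
v² = v₀² − 2a·d = 1364.889 − 2 × 6.100 × 43.456 = 834.726 m²/s².
v = √834.726 = 28.892 m/s.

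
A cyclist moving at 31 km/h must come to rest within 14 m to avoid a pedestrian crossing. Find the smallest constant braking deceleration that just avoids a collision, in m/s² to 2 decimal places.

31 km/h ÷ 3.6 = 8.6111 m/s.
v² = 2a·d ⇒ a = v²/(2d) = 8.6111² / (2 × 14.000) = 74.151 / 28.000 = 2.6482 m/s².

Required deceleration ≈ 2.65 m/s²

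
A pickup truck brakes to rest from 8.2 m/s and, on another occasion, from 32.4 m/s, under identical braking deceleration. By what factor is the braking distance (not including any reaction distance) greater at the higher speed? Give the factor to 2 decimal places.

Factor ≈ 15.61

Braking distance d = v²/(2a), so with a fixed, d ∝ v².
Factor = (32.4/8.2)² = 3.9512² = 15.6120.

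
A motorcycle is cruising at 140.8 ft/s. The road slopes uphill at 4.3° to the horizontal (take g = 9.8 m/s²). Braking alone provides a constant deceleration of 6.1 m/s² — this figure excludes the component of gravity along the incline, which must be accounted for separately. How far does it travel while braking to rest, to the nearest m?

Braking distance ≈ 135 m

140.8 ft/s × 0.3048 = 42.9158 m/s.
Gravity along the uphill slope adds to the braking deceleration: a_eff = 6.100 + 9.8·sin 4.3° = 6.100 + 0.735 = 6.835 m/s².
Braking distance = v²/(2a) = 42.9158² / (2 × 6.835) = 1841.766 / 13.670 = 134.731 m.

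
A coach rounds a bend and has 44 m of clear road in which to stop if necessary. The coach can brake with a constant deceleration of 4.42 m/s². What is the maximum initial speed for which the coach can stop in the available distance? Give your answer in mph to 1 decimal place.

Maximum speed ≈ 44.1 mph

v²/(2a) = d ⇒ v = √(2 × 4.420 × 44) = √388.96 = 19.7221 m/s.
19.7221 m/s ÷ 0.44704 = 44.117 mph.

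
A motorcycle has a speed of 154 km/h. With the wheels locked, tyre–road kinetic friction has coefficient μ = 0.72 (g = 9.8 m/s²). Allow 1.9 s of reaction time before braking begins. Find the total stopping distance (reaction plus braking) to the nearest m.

Total stopping distance ≈ 211 m

154 km/h ÷ 3.6 = 42.7778 m/s.
a = μg = 0.72 × 9.8 = 7.056 m/s².
Reaction distance = v·t_r = 42.7778 × 1.9 = 81.278 m.
Braking distance = v²/(2a) = 42.7778² / (2 × 7.056) = 1829.940 / 14.112 = 129.673 m.
Total = 81.278 + 129.673 = 210.951 m.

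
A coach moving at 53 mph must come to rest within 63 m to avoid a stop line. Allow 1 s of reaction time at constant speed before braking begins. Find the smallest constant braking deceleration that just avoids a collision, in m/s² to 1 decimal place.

Required deceleration ≈ 7.1 m/s²

53 mph × 0.44704 = 23.6931 m/s.
Distance covered during reaction = 23.6931 × 1 = 23.693 m.
Distance available for braking: 63 − 23.693 = 39.307 m.
v² = 2a·d ⇒ a = v²/(2d) = 23.6931² / (2 × 39.307) = 561.363 / 78.614 = 7.1408 m/s².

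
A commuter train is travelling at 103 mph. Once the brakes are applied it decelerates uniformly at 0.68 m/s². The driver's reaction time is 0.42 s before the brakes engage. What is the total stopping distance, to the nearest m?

103 mph × 0.44704 = 46.0451 m/s.
Reaction distance = v·t_r = 46.0451 × 0.42 = 19.339 m.
Braking distance = v²/(2a) = 46.0451² / (2 × 0.680) = 2120.151 / 1.360 = 1558.935 m.
Total = 19.339 + 1558.935 = 1578.274 m.

Total stopping distance ≈ 1578 m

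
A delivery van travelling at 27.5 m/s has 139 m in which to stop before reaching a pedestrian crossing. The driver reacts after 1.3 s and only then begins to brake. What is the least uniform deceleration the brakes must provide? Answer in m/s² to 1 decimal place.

Required deceleration ≈ 3.7 m/s²

Distance covered during reaction = 27.5000 × 1.3 = 35.750 m.
Distance available for braking: 139 − 35.750 = 103.250 m.
v² = 2a·d ⇒ a = v²/(2d) = 27.5000² / (2 × 103.250) = 756.250 / 206.500 = 3.6622 m/s².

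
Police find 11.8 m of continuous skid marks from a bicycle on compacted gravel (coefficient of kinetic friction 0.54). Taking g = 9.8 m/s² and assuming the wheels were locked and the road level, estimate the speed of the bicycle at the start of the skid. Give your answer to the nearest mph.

Deceleration a = μg = 0.54 × 9.8 = 5.292 m/s².
v = √(2a·d) = √(2 × 5.292 × 11.8) = √124.891 = 11.1755 m/s.
= 11.1755 ÷ 0.44704 = 24.999 mph.

Initial speed ≈ 25 mph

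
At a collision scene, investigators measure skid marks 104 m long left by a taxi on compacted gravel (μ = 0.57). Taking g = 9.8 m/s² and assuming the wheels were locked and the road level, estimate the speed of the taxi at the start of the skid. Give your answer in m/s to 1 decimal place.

Initial speed ≈ 34.1 m/s

Deceleration a = μg = 0.57 × 9.8 = 5.586 m/s².
v = √(2a·d) = √(2 × 5.586 × 104) = √1161.888 = 34.0865 m/s.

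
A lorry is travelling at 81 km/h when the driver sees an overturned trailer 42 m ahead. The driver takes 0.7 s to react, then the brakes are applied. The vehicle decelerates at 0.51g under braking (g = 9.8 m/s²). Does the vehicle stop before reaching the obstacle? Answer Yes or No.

No

81 km/h ÷ 3.6 = 22.5000 m/s.
a = 0.51 × 9.8 = 4.998 m/s².
Reaction distance = 22.5000 × 0.7 = 15.750 m.
Braking distance = v²/(2a) = 506.250 / 9.996 = 50.645 m.
Total stopping distance = 15.750 + 50.645 = 66.395 m, vs 42 m available — it cannot stop in time and overshoots by 66.395 − 42 = 24.395 m.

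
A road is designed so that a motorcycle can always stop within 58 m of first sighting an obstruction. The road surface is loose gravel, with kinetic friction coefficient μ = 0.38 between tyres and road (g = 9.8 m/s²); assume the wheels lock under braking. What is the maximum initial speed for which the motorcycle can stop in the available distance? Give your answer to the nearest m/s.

a = μg = 0.38 × 9.8 = 3.724 m/s².
v²/(2a) = d ⇒ v = √(2 × 3.724 × 58) = √431.98 = 20.7841 m/s.

Maximum speed ≈ 21 m/s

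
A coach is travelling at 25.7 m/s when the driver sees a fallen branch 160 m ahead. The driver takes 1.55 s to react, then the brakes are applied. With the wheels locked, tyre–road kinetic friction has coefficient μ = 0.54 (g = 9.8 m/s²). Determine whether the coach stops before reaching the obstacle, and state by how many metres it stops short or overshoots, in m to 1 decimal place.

a = μg = 0.54 × 9.8 = 5.292 m/s².
Reaction distance = 25.7000 × 1.55 = 39.835 m.
Braking distance = v²/(2a) = 660.490 / 10.584 = 62.405 m.
Total stopping distance = 39.835 + 62.405 = 102.240 m, vs 160 m available — it stops with 160 − 102.240 = 57.760 m to spare.

Yes — it stops 57.8 m short of the obstacle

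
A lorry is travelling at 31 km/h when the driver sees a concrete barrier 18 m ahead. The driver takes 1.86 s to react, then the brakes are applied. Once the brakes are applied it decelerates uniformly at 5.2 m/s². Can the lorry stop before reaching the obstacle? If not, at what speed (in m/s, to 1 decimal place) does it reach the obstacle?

No — it strikes the obstacle at 7.3 m/s

31 km/h ÷ 3.6 = 8.6111 m/s.
Reaction distance = 8.6111 × 1.86 = 16.017 m.
Braking distance needed to stop: v²/(2a) = 74.151 / 10.400 = 7.130 m, so total needed = 16.017 + 7.130 = 23.147 m > 18 m — it cannot stop.
Distance remaining when braking begins: 18 − 16.017 = 1.983 m.
v² = v₀² − 2a·d = 74.151 − 2 × 5.200 × 1.983 = 53.528 m²/s².
v = √53.528 = 7.316 m/s.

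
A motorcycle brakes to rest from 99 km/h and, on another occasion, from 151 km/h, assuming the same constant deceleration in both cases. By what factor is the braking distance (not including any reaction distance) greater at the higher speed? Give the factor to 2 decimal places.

Braking distance d = v²/(2a), so with a fixed, d ∝ v².
Factor = (151/99)² = 1.5253² = 2.3265.

Factor ≈ 2.33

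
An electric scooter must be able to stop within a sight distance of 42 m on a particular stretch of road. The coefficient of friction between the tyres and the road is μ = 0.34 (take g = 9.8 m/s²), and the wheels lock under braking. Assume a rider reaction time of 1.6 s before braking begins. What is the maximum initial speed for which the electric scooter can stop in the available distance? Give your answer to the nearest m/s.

a = μg = 0.34 × 9.8 = 3.332 m/s².
Stopping distance: v·t_r + v²/(2a) = 42 with t_r = 1.6 s and a = 3.332 m/s².
So v² + 10.662 v − 279.89 = 0.
Positive root: v = −a·t_r + √((a·t_r)² + 2a·d) = −5.331 + √(28.420 + 279.89) = 12.2278 m/s.

Maximum speed ≈ 12 m/s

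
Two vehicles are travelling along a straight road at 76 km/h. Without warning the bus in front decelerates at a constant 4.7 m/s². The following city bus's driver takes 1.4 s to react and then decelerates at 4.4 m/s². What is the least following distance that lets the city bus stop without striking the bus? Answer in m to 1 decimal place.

Minimum gap ≈ 32.8 m

76 km/h ÷ 3.6 = 21.1111 m/s.
Leader travels v²/(2a_L) = 445.679 / 9.400 = 47.413 m before stopping.
Follower covers v·t_r = 21.1111 × 1.4 = 29.556 m while reacting, then v²/(2a_F) = 445.679 / 8.800 = 50.645 m while braking, for a total of 29.556 + 50.645 = 80.201 m.
Since a_F ≤ a_L and the follower starts braking later, the follower is never slower than the leader, so the closest approach is when both have stopped.
Minimum gap = 80.201 − 47.413 = 32.788 m.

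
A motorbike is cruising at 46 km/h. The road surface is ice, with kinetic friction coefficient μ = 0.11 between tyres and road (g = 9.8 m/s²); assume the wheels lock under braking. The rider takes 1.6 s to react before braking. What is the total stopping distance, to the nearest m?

46 km/h ÷ 3.6 = 12.7778 m/s.
a = μg = 0.11 × 9.8 = 1.078 m/s².
Reaction distance = v·t_r = 12.7778 × 1.6 = 20.444 m.
Braking distance = v²/(2a) = 12.7778² / (2 × 1.078) = 163.272 / 2.156 = 75.729 m.
Total = 20.444 + 75.729 = 96.173 m.

Total stopping distance ≈ 96 m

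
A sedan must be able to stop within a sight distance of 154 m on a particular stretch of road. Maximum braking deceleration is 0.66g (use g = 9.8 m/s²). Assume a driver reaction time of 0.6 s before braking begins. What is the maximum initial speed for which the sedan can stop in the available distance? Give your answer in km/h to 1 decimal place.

Maximum speed ≈ 147.3 km/h

a = 0.66 × 9.8 = 6.468 m/s².
Stopping distance: v·t_r + v²/(2a) = 154 with t_r = 0.6 s and a = 6.468 m/s².
So v² + 7.762 v − 1992.14 = 0.
Positive root: v = −a·t_r + √((a·t_r)² + 2a·d) = −3.881 + √(15.062 + 1992.14) = 40.9208 m/s.
40.9208 m/s × 3.6 = 147.315 km/h.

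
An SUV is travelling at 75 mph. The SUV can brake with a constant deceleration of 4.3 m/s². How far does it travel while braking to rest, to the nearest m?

Braking distance ≈ 131 m

75 mph × 0.44704 = 33.5280 m/s.
Braking distance = v²/(2a) = 33.5280² / (2 × 4.300) = 1124.127 / 8.600 = 130.712 m.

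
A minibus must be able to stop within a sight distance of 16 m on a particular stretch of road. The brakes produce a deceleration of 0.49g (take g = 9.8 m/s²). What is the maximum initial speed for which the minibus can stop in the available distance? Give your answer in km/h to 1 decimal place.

a = 0.49 × 9.8 = 4.802 m/s².
v²/(2a) = d ⇒ v = √(2 × 4.802 × 16) = √153.66 = 12.3960 m/s.
12.3960 m/s × 3.6 = 44.626 km/h.

Maximum speed ≈ 44.6 km/h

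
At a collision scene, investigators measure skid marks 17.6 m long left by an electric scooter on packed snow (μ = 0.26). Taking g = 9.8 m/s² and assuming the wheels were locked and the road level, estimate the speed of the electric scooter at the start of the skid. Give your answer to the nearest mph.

Initial speed ≈ 21 mph

Deceleration a = μg = 0.26 × 9.8 = 2.548 m/s².
v = √(2a·d) = √(2 × 2.548 × 17.6) = √89.690 = 9.4705 m/s.
= 9.4705 ÷ 0.44704 = 21.185 mph.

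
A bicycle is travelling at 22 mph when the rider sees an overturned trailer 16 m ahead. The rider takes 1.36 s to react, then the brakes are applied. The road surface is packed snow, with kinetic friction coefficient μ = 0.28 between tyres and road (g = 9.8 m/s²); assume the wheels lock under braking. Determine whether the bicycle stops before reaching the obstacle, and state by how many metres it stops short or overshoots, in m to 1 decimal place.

22 mph × 0.44704 = 9.8349 m/s.
a = μg = 0.28 × 9.8 = 2.744 m/s².
Reaction distance = 9.8349 × 1.36 = 13.375 m.
Braking distance = v²/(2a) = 96.725 / 5.488 = 17.625 m.
Total stopping distance = 13.375 + 17.625 = 31.000 m, vs 16 m available — it cannot stop in time and overshoots by 31.000 − 16 = 15.000 m.

No — it overshoots by 15.0 m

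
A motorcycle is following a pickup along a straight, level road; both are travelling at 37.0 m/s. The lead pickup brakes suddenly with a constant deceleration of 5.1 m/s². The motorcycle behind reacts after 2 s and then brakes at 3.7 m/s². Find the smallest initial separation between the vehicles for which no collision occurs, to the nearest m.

Leader travels v²/(2a_L) = 1369.000 / 10.200 = 134.216 m before stopping.
Follower covers v·t_r = 37.0000 × 2 = 74.000 m while reacting, then v²/(2a_F) = 1369.000 / 7.400 = 185.000 m while braking, for a total of 74.000 + 185.000 = 259.000 m.
Since a_F ≤ a_L and the follower starts braking later, the follower is never slower than the leader, so the closest approach is when both have stopped.
Minimum gap = 259.000 − 134.216 = 124.784 m.

Minimum gap ≈ 125 m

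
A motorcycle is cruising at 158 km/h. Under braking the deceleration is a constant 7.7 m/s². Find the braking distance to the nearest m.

158 km/h ÷ 3.6 = 43.8889 m/s.
Braking distance = v²/(2a) = 43.8889² / (2 × 7.700) = 1926.236 / 15.400 = 125.080 m.

Braking distance ≈ 125 m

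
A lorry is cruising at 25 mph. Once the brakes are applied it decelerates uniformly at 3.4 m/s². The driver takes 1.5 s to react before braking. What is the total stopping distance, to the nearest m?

Total stopping distance ≈ 35 m

25 mph × 0.44704 = 11.1760 m/s.
Reaction distance = v·t_r = 11.1760 × 1.5 = 16.764 m.
Braking distance = v²/(2a) = 11.1760² / (2 × 3.400) = 124.903 / 6.800 = 18.368 m.
Total = 16.764 + 18.368 = 35.132 m.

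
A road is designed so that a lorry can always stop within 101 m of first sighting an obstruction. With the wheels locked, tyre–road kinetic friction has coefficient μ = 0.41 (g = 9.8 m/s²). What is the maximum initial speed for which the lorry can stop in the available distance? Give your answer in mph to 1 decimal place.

Maximum speed ≈ 63.7 mph

a = μg = 0.41 × 9.8 = 4.018 m/s².
v²/(2a) = d ⇒ v = √(2 × 4.018 × 101) = √811.64 = 28.4893 m/s.
28.4893 m/s ÷ 0.44704 = 63.729 mph.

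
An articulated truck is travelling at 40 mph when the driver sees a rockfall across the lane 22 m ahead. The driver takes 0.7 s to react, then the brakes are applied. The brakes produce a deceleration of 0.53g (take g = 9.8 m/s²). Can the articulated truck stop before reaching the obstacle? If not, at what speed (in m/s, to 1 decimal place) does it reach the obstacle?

40 mph × 0.44704 = 17.8816 m/s.
a = 0.53 × 9.8 = 5.194 m/s².
Reaction distance = 17.8816 × 0.7 = 12.517 m.
Braking distance needed to stop: v²/(2a) = 319.752 / 10.388 = 30.781 m, so total needed = 12.517 + 30.781 = 43.298 m > 22 m — it cannot stop.
Distance remaining when braking begins: 22 − 12.517 = 9.483 m.
v² = v₀² − 2a·d = 319.752 − 2 × 5.194 × 9.483 = 221.243 m²/s².
v = √221.243 = 14.874 m/s.

No — it strikes the obstacle at 14.9 m/s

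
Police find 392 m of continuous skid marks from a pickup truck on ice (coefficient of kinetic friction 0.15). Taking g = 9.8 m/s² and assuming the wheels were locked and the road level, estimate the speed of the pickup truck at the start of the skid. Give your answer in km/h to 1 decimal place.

Deceleration a = μg = 0.15 × 9.8 = 1.470 m/s².
v = √(2a·d) = √(2 × 1.470 × 392) = √1152.480 = 33.9482 m/s.
= 33.9482 × 3.6 = 122.214 km/h.

Initial speed ≈ 122.2 km/h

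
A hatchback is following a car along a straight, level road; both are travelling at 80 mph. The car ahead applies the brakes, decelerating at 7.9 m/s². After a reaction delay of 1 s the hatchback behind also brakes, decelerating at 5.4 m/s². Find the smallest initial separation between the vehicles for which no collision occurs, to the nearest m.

80 mph × 0.44704 = 35.7632 m/s.
Leader travels v²/(2a_L) = 1279.006 / 15.800 = 80.950 m before stopping.
Follower covers v·t_r = 35.7632 × 1 = 35.763 m while reacting, then v²/(2a_F) = 1279.006 / 10.800 = 118.426 m while braking, for a total of 35.763 + 118.426 = 154.189 m.
Since a_F ≤ a_L and the follower starts braking later, the follower is never slower than the leader, so the closest approach is when both have stopped.
Minimum gap = 154.189 − 80.950 = 73.239 m.

Minimum gap ≈ 73 m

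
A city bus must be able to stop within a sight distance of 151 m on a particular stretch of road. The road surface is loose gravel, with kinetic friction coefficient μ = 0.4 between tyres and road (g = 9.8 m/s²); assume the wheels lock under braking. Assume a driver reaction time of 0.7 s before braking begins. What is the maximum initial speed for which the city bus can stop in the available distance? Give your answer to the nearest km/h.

Maximum speed ≈ 114 km/h

a = μg = 0.4 × 9.8 = 3.920 m/s².
Stopping distance: v·t_r + v²/(2a) = 151 with t_r = 0.7 s and a = 3.920 m/s².
So v² + 5.488 v − 1183.84 = 0.
Positive root: v = −a·t_r + √((a·t_r)² + 2a·d) = −2.744 + √(7.530 + 1183.84) = 31.7722 m/s.
31.7722 m/s × 3.6 = 114.380 km/h.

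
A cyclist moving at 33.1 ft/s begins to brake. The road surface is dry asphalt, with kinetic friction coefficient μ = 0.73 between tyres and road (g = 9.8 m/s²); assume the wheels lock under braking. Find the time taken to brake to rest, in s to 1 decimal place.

Braking time ≈ 1.4 s

33.1 ft/s × 0.3048 = 10.0889 m/s.
a = μg = 0.73 × 9.8 = 7.154 m/s².
Braking time = v/a = 10.0889 / 7.154 = 1.410 s.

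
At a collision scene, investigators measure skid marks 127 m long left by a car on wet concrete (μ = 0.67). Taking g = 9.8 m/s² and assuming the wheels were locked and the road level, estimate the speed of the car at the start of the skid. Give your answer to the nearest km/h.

Initial speed ≈ 147 km/h

Deceleration a = μg = 0.67 × 9.8 = 6.566 m/s².
v = √(2a·d) = √(2 × 6.566 × 127) = √1667.764 = 40.8383 m/s.
= 40.8383 × 3.6 = 147.018 km/h.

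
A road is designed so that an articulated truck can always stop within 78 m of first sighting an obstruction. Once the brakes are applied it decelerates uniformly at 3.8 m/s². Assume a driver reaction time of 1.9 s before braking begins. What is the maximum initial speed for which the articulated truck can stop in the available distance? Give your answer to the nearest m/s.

Maximum speed ≈ 18 m/s

Stopping distance: v·t_r + v²/(2a) = 78 with t_r = 1.9 s and a = 3.800 m/s².
So v² + 14.440 v − 592.80 = 0.
Positive root: v = −a·t_r + √((a·t_r)² + 2a·d) = −7.220 + √(52.128 + 592.80) = 18.1754 m/s.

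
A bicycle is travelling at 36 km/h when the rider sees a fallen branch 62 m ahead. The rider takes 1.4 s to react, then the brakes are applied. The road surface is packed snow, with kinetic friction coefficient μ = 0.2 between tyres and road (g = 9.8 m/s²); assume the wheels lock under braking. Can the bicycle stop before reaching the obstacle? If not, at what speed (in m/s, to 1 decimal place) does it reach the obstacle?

Yes — it stops about 22.5 m short of the obstacle, so it never reaches it

36 km/h ÷ 3.6 = 10.0000 m/s.
a = μg = 0.2 × 9.8 = 1.960 m/s².
Reaction distance = 10.0000 × 1.4 = 14.000 m.
Braking distance = v²/(2a) = 100.000 / 3.920 = 25.510 m.
Total stopping distance = 14.000 + 25.510 = 39.510 m, vs 62 m available — it stops with 62 − 39.510 = 22.490 m to spare.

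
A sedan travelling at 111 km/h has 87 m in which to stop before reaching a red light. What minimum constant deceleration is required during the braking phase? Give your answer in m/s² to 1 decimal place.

Required deceleration ≈ 5.5 m/s²

111 km/h ÷ 3.6 = 30.8333 m/s.
v² = 2a·d ⇒ a = v²/(2d) = 30.8333² / (2 × 87.000) = 950.692 / 174.000 = 5.4637 m/s².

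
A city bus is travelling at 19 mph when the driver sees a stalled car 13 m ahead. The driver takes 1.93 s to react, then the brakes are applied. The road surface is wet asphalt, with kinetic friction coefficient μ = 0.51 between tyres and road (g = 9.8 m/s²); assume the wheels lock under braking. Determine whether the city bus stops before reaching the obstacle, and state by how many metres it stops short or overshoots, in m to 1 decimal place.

19 mph × 0.44704 = 8.4938 m/s.
a = μg = 0.51 × 9.8 = 4.998 m/s².
Reaction distance = 8.4938 × 1.93 = 16.393 m.
Braking distance = v²/(2a) = 72.145 / 9.996 = 7.217 m.
Total stopping distance = 16.393 + 7.217 = 23.610 m, vs 13 m available — it cannot stop in time and overshoots by 23.610 − 13 = 10.610 m.

No — it overshoots by 10.6 m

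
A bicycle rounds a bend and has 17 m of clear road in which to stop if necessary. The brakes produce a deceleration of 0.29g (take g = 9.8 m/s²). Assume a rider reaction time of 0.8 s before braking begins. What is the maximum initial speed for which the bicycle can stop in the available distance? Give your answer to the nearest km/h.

Maximum speed ≈ 28 km/h

a = 0.29 × 9.8 = 2.842 m/s².
Stopping distance: v·t_r + v²/(2a) = 17 with t_r = 0.8 s and a = 2.842 m/s².
So v² + 4.547 v − 96.63 = 0.
Positive root: v = −a·t_r + √((a·t_r)² + 2a·d) = −2.274 + √(5.171 + 96.63) = 7.8156 m/s.
7.8156 m/s × 3.6 = 28.136 km/h.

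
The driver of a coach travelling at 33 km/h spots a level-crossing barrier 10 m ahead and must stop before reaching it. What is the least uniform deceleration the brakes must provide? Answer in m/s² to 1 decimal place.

Required deceleration ≈ 4.2 m/s²

33 km/h ÷ 3.6 = 9.1667 m/s.
v² = 2a·d ⇒ a = v²/(2d) = 9.1667² / (2 × 10.000) = 84.028 / 20.000 = 4.2014 m/s².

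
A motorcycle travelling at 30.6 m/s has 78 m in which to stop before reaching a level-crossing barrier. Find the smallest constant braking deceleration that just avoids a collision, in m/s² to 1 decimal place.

Required deceleration ≈ 6.0 m/s²

v² = 2a·d ⇒ a = v²/(2d) = 30.6000² / (2 × 78.000) = 936.360 / 156.000 = 6.0023 m/s².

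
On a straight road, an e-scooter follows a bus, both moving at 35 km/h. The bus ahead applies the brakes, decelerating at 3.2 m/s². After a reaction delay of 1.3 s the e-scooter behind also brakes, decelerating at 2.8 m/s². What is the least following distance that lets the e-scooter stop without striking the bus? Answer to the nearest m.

Minimum gap ≈ 15 m

35 km/h ÷ 3.6 = 9.7222 m/s.
Leader travels v²/(2a_L) = 94.521 / 6.400 = 14.769 m before stopping.
Follower covers v·t_r = 9.7222 × 1.3 = 12.639 m while reacting, then v²/(2a_F) = 94.521 / 5.600 = 16.879 m while braking, for a total of 12.639 + 16.879 = 29.518 m.
Since a_F ≤ a_L and the follower starts braking later, the follower is never slower than the leader, so the closest approach is when both have stopped.
Minimum gap = 29.518 − 14.769 = 14.749 m.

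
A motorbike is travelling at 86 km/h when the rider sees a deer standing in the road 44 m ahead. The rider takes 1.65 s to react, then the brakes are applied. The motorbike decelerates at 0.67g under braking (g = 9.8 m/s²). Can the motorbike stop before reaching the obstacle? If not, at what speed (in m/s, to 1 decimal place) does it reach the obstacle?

No — it strikes the obstacle at 22.6 m/s

86 km/h ÷ 3.6 = 23.8889 m/s.
a = 0.67 × 9.8 = 6.566 m/s².
Reaction distance = 23.8889 × 1.65 = 39.417 m.
Braking distance needed to stop: v²/(2a) = 570.680 / 13.132 = 43.457 m, so total needed = 39.417 + 43.457 = 82.874 m > 44 m — it cannot stop.
Distance remaining when braking begins: 44 − 39.417 = 4.583 m.
v² = v₀² − 2a·d = 570.680 − 2 × 6.566 × 4.583 = 510.496 m²/s².
v = √510.496 = 22.594 m/s.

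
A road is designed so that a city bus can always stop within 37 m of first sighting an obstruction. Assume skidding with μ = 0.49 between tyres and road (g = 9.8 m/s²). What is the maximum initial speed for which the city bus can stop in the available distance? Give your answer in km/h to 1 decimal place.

a = μg = 0.49 × 9.8 = 4.802 m/s².
v²/(2a) = d ⇒ v = √(2 × 4.802 × 37) = √355.35 = 18.8507 m/s.
18.8507 m/s × 3.6 = 67.863 km/h.

Maximum speed ≈ 67.9 km/h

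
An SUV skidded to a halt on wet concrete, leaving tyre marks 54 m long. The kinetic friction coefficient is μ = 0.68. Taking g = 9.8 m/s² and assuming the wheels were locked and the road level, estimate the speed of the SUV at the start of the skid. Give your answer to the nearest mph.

Deceleration a = μg = 0.68 × 9.8 = 6.664 m/s².
v = √(2a·d) = √(2 × 6.664 × 54) = √719.712 = 26.8274 m/s.
= 26.8274 ÷ 0.44704 = 60.011 mph.

Initial speed ≈ 60 mph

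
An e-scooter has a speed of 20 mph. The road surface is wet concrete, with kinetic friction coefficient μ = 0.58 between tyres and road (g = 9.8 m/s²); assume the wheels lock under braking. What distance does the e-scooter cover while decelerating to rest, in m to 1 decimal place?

Braking distance ≈ 7.0 m

20 mph × 0.44704 = 8.9408 m/s.
a = μg = 0.58 × 9.8 = 5.684 m/s².
Braking distance = v²/(2a) = 8.9408² / (2 × 5.684) = 79.938 / 11.368 = 7.032 m.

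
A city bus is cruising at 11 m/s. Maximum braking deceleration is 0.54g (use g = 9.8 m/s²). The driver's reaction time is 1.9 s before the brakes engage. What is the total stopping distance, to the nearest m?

Total stopping distance ≈ 32 m

a = 0.54 × 9.8 = 5.292 m/s².
Reaction distance = v·t_r = 11.0000 × 1.9 = 20.900 m.
Braking distance = v²/(2a) = 11.0000² / (2 × 5.292) = 121.000 / 10.584 = 11.432 m.
Total = 20.900 + 11.432 = 32.332 m.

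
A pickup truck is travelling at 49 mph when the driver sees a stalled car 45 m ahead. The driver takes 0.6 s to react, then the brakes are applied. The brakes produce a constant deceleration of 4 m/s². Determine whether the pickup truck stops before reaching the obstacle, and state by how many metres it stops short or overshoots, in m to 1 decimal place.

49 mph × 0.44704 = 21.9050 m/s.
Reaction distance = 21.9050 × 0.6 = 13.143 m.
Braking distance = v²/(2a) = 479.829 / 8.000 = 59.979 m.
Total stopping distance = 13.143 + 59.979 = 73.122 m, vs 45 m available — it cannot stop in time and overshoots by 73.122 − 45 = 28.122 m.

No — it overshoots by 28.1 m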